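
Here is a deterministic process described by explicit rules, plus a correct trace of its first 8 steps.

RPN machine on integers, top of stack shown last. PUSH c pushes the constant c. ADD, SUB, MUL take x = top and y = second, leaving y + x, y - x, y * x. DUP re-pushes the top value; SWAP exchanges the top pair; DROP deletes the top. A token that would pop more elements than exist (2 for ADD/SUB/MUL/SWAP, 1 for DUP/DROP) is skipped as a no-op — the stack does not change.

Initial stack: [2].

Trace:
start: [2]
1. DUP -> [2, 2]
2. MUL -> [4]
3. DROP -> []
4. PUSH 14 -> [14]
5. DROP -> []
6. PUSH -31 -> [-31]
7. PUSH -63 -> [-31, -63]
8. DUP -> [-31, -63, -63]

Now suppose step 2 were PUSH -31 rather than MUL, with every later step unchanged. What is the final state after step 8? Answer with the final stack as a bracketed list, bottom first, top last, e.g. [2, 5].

[2, 2, -31, -63, -63]

(re-executing from step 2 with the substitution; state before step 2: [2, 2])
2. PUSH -31 -> [2, 2, -31]
3. DROP -> [2, 2]
4. PUSH 14 -> [2, 2, 14]
5. DROP -> [2, 2]
6. PUSH -31 -> [2, 2, -31]
7. PUSH -63 -> [2, 2, -31, -63]
8. DUP -> [2, 2, -31, -63, -63]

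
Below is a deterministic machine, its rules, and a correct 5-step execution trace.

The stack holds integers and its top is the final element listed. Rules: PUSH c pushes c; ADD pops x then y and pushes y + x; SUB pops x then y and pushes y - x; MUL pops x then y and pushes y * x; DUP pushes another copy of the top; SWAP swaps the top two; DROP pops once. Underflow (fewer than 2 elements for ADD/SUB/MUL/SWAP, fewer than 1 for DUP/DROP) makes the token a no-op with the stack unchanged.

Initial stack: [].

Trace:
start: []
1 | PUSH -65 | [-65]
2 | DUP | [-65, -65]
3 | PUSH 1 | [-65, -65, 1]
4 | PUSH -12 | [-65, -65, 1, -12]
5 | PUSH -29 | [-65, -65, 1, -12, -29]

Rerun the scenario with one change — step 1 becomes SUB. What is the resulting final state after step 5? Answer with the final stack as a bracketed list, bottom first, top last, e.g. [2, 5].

[1, -12, -29]

(re-executing from step 1 with the substitution; state before step 1: [])
1 | SUB | []
2 | DUP | []
3 | PUSH 1 | [1]
4 | PUSH -12 | [1, -12]
5 | PUSH -29 | [1, -12, -29]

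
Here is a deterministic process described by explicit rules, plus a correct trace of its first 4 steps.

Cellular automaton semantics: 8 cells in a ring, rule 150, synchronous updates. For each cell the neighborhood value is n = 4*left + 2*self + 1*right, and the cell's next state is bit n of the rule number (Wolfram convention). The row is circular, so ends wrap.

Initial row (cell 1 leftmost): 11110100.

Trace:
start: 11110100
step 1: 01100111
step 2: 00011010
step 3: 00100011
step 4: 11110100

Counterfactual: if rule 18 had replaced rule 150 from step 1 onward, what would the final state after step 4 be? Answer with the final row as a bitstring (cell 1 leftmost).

(re-executing steps 1..4 under rule 18; state before step 1: 11110100)
step 1: 00000011
step 2: 10000100
step 3: 01001011
step 4: 00110000

00110000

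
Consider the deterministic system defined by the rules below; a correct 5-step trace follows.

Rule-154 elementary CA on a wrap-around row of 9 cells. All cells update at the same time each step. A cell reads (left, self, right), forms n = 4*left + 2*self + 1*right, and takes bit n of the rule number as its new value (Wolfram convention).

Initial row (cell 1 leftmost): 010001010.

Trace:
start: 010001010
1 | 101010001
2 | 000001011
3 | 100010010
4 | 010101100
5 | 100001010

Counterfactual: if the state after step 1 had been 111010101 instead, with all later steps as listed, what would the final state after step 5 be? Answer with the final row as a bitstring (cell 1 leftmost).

state after step 1 := 111010101
2 | 110000001
3 | 101000011
4 | 000100111
5 | 101011110

101011110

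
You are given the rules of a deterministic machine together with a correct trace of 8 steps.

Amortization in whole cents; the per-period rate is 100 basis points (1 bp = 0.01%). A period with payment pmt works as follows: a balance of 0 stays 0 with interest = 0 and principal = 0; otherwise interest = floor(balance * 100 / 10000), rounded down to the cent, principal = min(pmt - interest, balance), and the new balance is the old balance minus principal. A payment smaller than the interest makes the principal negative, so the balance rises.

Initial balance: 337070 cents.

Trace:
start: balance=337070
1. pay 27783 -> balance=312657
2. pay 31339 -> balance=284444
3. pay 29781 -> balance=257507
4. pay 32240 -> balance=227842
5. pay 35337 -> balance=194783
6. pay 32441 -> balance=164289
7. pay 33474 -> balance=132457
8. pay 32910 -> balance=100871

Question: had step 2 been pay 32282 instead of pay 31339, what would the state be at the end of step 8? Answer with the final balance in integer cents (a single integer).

99871

(re-executing from step 2 with the substitution; state before step 2: balance=312657)
2. pay 32282 -> balance=283501
3. pay 29781 -> balance=256555
4. pay 32240 -> balance=226880
5. pay 35337 -> balance=193811
6. pay 32441 -> balance=163308
7. pay 33474 -> balance=131467
8. pay 32910 -> balance=99871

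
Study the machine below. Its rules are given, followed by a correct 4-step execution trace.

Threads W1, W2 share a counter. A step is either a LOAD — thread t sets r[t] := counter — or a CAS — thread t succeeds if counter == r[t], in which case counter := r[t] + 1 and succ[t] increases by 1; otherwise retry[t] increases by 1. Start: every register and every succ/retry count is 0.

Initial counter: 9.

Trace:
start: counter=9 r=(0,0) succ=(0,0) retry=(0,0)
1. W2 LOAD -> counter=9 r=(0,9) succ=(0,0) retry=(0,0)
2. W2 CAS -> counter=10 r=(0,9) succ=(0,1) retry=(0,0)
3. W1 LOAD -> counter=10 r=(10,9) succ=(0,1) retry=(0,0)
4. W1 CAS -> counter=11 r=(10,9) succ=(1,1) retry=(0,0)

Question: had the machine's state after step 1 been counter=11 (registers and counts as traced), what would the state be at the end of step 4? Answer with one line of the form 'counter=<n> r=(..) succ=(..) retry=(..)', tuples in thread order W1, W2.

counter=12 r=(11,9) succ=(1,0) retry=(0,1)

state after step 1 := counter=11 r=(0,9) succ=(0,0) retry=(0,0)
2. W2 CAS -> counter=11 r=(0,9) succ=(0,0) retry=(0,1)
3. W1 LOAD -> counter=11 r=(11,9) succ=(0,0) retry=(0,1)
4. W1 CAS -> counter=12 r=(11,9) succ=(1,0) retry=(0,1)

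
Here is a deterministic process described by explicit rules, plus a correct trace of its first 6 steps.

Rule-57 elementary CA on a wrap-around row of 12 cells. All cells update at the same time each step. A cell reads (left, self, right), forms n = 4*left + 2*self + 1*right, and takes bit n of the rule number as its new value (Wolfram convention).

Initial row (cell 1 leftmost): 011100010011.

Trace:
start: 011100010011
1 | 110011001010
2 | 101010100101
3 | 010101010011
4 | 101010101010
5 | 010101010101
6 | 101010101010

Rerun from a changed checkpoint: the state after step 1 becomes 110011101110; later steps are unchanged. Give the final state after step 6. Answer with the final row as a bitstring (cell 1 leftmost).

101010101010

state after step 1 := 110011101110
2 | 101010011001
3 | 010101010101
4 | 101010101010
5 | 010101010101
6 | 101010101010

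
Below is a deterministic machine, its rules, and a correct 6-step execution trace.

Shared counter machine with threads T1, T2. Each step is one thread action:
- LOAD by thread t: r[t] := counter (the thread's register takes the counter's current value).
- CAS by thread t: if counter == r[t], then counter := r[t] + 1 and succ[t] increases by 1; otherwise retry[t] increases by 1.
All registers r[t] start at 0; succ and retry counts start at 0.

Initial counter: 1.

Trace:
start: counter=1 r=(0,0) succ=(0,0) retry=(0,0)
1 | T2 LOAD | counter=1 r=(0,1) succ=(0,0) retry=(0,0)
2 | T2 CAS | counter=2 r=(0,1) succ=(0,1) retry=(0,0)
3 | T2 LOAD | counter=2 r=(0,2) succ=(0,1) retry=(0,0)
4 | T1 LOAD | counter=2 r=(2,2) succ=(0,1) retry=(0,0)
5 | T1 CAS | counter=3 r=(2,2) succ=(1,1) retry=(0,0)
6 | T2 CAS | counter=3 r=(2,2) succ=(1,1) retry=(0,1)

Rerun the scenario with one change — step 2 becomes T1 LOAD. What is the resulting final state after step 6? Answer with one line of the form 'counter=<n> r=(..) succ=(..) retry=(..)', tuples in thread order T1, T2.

(re-executing from step 2 with the substitution; state before step 2: counter=1 r=(0,1) succ=(0,0) retry=(0,0))
2 | T1 LOAD | counter=1 r=(1,1) succ=(0,0) retry=(0,0)
3 | T2 LOAD | counter=1 r=(1,1) succ=(0,0) retry=(0,0)
4 | T1 LOAD | counter=1 r=(1,1) succ=(0,0) retry=(0,0)
5 | T1 CAS | counter=2 r=(1,1) succ=(1,0) retry=(0,0)
6 | T2 CAS | counter=2 r=(1,1) succ=(1,0) retry=(0,1)

counter=2 r=(1,1) succ=(1,0) retry=(0,1)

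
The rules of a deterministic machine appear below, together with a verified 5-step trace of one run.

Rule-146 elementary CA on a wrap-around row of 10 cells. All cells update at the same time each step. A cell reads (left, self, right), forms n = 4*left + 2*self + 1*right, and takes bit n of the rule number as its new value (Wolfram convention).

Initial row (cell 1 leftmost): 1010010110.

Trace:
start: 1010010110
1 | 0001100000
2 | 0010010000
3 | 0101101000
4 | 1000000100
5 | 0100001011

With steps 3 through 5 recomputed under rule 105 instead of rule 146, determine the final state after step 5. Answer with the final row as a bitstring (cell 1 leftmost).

0110011000

(re-executing steps 3..5 under rule 105; state before step 3: 0010010000)
3 | 1000000111
4 | 1011110100
5 | 0110011000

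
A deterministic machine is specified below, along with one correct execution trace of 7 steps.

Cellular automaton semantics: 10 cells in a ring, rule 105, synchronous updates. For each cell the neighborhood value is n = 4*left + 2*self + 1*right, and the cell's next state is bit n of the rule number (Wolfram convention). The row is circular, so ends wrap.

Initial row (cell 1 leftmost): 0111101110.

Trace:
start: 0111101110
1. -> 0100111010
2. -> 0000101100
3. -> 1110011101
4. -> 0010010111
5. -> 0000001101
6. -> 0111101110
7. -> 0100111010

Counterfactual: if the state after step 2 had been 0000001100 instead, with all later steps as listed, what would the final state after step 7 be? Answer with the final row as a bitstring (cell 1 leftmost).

1001001100

state after step 2 := 0000001100
3. -> 1111101101
4. -> 0000111111
5. -> 0110100001
6. -> 1111001100
7. -> 1001001100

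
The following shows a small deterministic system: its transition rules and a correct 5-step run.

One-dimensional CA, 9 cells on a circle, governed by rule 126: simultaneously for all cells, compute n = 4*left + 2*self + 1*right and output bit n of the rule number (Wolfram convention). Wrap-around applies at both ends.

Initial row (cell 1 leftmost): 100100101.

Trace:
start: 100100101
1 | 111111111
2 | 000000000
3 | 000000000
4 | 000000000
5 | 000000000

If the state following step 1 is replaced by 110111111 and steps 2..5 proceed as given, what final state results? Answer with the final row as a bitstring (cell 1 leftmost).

state after step 1 := 110111111
2 | 011100000
3 | 110110000
4 | 111111001
5 | 000001111

000001111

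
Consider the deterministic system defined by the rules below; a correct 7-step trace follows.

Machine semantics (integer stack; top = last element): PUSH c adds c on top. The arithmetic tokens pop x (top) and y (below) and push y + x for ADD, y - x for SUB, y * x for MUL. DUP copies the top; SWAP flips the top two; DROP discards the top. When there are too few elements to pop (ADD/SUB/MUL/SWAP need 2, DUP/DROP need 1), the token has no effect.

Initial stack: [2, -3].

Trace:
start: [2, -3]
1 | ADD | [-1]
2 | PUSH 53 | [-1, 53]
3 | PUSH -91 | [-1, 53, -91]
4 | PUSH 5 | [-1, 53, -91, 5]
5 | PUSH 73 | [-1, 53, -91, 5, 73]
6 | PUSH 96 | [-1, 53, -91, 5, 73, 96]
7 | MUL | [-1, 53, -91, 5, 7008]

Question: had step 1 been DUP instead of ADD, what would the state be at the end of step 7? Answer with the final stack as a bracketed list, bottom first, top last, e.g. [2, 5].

(re-executing from step 1 with the substitution; state before step 1: [2, -3])
1 | DUP | [2, -3, -3]
2 | PUSH 53 | [2, -3, -3, 53]
3 | PUSH -91 | [2, -3, -3, 53, -91]
4 | PUSH 5 | [2, -3, -3, 53, -91, 5]
5 | PUSH 73 | [2, -3, -3, 53, -91, 5, 73]
6 | PUSH 96 | [2, -3, -3, 53, -91, 5, 73, 96]
7 | MUL | [2, -3, -3, 53, -91, 5, 7008]

[2, -3, -3, 53, -91, 5, 7008]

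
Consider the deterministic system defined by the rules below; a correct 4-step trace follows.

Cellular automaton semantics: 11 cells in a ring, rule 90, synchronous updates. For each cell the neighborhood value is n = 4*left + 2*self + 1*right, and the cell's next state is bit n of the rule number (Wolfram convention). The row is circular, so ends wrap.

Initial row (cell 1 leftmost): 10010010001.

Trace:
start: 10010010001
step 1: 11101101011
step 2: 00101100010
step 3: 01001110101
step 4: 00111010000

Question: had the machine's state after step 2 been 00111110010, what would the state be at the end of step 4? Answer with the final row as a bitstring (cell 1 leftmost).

state after step 2 := 00111110010
step 3: 01100011101
step 4: 01110110100

01110110100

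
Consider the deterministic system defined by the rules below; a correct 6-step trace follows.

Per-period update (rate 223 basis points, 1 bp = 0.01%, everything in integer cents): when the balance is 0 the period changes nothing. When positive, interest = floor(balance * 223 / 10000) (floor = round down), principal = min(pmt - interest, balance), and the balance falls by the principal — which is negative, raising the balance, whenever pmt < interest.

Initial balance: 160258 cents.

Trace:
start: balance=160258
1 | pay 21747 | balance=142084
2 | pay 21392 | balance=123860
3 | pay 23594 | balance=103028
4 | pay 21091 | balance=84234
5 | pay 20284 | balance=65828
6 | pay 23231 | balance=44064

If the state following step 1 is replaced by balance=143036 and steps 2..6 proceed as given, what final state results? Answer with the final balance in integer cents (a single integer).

state after step 1 := balance=143036
2 | pay 21392 | balance=124833
3 | pay 23594 | balance=104022
4 | pay 21091 | balance=85250
5 | pay 20284 | balance=66867
6 | pay 23231 | balance=45127

45127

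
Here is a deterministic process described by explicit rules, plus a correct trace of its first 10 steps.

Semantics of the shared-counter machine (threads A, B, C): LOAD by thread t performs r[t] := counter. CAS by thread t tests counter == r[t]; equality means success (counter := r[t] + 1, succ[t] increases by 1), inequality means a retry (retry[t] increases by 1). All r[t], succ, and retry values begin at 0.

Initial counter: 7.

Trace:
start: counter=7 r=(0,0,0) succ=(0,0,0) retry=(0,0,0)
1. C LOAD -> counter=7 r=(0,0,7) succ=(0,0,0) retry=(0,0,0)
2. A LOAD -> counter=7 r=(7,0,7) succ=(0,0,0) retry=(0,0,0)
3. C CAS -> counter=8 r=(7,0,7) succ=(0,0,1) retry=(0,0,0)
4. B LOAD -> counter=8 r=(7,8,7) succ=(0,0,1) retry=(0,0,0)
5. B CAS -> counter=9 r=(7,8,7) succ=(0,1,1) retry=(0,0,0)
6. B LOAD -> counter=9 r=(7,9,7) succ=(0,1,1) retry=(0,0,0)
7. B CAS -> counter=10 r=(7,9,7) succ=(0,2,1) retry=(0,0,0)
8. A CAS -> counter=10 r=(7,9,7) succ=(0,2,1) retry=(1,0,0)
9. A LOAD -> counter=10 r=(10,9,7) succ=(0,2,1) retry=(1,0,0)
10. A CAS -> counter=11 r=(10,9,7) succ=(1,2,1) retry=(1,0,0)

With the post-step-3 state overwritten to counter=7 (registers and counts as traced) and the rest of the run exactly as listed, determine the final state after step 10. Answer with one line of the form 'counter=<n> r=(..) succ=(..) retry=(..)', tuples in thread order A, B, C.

state after step 3 := counter=7 r=(7,0,7) succ=(0,0,1) retry=(0,0,0)
4. B LOAD -> counter=7 r=(7,7,7) succ=(0,0,1) retry=(0,0,0)
5. B CAS -> counter=8 r=(7,7,7) succ=(0,1,1) retry=(0,0,0)
6. B LOAD -> counter=8 r=(7,8,7) succ=(0,1,1) retry=(0,0,0)
7. B CAS -> counter=9 r=(7,8,7) succ=(0,2,1) retry=(0,0,0)
8. A CAS -> counter=9 r=(7,8,7) succ=(0,2,1) retry=(1,0,0)
9. A LOAD -> counter=9 r=(9,8,7) succ=(0,2,1) retry=(1,0,0)
10. A CAS -> counter=10 r=(9,8,7) succ=(1,2,1) retry=(1,0,0)

counter=10 r=(9,8,7) succ=(1,2,1) retry=(1,0,0)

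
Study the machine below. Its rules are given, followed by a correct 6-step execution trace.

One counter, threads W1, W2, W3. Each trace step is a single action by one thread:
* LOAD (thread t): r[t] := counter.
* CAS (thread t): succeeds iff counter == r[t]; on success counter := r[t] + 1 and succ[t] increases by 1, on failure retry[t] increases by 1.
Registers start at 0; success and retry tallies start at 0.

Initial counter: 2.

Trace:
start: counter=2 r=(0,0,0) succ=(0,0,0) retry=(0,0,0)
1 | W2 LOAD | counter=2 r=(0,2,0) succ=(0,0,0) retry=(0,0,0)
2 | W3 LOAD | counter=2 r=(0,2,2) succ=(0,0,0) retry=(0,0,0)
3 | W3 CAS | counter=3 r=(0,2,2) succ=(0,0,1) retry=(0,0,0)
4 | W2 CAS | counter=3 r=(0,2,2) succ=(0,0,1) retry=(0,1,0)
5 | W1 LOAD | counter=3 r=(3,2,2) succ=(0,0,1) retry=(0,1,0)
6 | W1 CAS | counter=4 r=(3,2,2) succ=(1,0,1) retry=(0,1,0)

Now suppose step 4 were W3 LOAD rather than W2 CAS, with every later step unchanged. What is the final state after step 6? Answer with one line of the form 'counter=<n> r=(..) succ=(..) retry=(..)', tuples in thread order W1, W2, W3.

counter=4 r=(3,2,3) succ=(1,0,1) retry=(0,0,0)

(re-executing from step 4 with the substitution; state before step 4: counter=3 r=(0,2,2) succ=(0,0,1) retry=(0,0,0))
4 | W3 LOAD | counter=3 r=(0,2,3) succ=(0,0,1) retry=(0,0,0)
5 | W1 LOAD | counter=3 r=(3,2,3) succ=(0,0,1) retry=(0,0,0)
6 | W1 CAS | counter=4 r=(3,2,3) succ=(1,0,1) retry=(0,0,0)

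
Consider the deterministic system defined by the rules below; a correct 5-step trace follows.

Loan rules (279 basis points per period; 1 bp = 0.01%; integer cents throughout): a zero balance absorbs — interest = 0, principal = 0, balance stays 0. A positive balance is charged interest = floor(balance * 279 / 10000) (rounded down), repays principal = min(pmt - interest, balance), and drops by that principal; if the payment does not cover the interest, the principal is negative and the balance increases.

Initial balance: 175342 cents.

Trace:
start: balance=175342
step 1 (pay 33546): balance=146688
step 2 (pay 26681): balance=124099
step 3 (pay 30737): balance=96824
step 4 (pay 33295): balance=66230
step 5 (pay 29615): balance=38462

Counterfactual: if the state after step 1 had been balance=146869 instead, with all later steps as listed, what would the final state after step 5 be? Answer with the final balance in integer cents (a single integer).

38664

state after step 1 := balance=146869
step 2 (pay 26681): balance=124285
step 3 (pay 30737): balance=97015
step 4 (pay 33295): balance=66426
step 5 (pay 29615): balance=38664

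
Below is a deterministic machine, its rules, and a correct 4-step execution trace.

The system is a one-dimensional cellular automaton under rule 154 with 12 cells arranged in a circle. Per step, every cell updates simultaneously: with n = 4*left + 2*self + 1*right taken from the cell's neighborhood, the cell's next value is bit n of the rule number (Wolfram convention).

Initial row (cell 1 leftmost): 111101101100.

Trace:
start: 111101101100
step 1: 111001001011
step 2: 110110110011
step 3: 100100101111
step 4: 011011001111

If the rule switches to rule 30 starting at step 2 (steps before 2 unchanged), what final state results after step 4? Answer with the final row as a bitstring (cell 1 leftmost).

(re-executing steps 2..4 under rule 30; state before step 2: 111001001011)
step 2: 000111111010
step 3: 001100000011
step 4: 111010000110

111010000110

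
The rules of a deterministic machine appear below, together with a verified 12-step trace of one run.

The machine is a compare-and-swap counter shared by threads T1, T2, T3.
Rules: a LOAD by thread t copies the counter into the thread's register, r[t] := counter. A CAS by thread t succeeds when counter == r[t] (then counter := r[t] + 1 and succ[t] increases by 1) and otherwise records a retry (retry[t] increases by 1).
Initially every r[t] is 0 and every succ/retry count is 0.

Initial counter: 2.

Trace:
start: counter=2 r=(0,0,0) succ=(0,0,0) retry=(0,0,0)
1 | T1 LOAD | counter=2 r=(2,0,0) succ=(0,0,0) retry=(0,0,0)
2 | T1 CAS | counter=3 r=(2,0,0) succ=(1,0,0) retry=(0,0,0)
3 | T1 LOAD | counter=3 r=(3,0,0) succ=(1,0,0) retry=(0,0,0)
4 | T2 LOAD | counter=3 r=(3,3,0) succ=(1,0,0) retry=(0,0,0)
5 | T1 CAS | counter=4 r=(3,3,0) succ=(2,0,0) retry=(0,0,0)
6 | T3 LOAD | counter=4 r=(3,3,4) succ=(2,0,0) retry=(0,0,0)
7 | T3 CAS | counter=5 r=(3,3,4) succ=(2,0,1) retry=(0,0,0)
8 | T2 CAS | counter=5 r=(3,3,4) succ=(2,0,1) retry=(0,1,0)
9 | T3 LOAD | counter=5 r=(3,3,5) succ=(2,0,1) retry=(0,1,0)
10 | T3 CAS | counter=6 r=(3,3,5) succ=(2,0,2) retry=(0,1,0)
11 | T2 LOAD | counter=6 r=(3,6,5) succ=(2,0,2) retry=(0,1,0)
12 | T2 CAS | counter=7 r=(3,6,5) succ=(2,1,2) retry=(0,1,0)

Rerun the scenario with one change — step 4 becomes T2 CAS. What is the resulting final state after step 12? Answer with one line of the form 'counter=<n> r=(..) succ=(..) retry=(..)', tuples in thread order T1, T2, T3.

counter=7 r=(3,6,5) succ=(2,1,2) retry=(0,2,0)

(re-executing from step 4 with the substitution; state before step 4: counter=3 r=(3,0,0) succ=(1,0,0) retry=(0,0,0))
4 | T2 CAS | counter=3 r=(3,0,0) succ=(1,0,0) retry=(0,1,0)
5 | T1 CAS | counter=4 r=(3,0,0) succ=(2,0,0) retry=(0,1,0)
6 | T3 LOAD | counter=4 r=(3,0,4) succ=(2,0,0) retry=(0,1,0)
7 | T3 CAS | counter=5 r=(3,0,4) succ=(2,0,1) retry=(0,1,0)
8 | T2 CAS | counter=5 r=(3,0,4) succ=(2,0,1) retry=(0,2,0)
9 | T3 LOAD | counter=5 r=(3,0,5) succ=(2,0,1) retry=(0,2,0)
10 | T3 CAS | counter=6 r=(3,0,5) succ=(2,0,2) retry=(0,2,0)
11 | T2 LOAD | counter=6 r=(3,6,5) succ=(2,0,2) retry=(0,2,0)
12 | T2 CAS | counter=7 r=(3,6,5) succ=(2,1,2) retry=(0,2,0)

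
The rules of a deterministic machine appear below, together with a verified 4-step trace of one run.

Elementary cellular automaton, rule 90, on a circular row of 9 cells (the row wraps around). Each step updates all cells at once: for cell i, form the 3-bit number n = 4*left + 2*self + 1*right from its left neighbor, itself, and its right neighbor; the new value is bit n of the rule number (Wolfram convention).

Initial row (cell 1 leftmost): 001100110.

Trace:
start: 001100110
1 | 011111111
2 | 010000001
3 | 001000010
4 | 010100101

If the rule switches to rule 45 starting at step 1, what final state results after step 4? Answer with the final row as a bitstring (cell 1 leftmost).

100100000

(re-executing steps 1..4 under rule 45; state before step 1: 001100110)
1 | 101000100
2 | 111010100
3 | 100111100
4 | 100100000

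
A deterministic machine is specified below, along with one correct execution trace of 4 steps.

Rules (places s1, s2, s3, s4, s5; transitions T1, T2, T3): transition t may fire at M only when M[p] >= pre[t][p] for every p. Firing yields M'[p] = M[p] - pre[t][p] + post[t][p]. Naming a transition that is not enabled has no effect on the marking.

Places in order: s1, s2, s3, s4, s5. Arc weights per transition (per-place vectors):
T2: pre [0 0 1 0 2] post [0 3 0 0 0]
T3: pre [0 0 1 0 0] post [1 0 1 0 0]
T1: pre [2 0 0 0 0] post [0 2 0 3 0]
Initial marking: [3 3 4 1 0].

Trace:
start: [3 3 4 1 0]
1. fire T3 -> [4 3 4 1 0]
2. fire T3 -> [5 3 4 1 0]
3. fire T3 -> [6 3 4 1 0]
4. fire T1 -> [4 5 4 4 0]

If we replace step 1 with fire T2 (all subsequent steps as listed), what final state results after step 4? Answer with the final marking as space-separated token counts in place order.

3 5 4 4 0

(re-executing from step 1 with the substitution; state before step 1: [3 3 4 1 0])
1. fire T2 -> [3 3 4 1 0]
2. fire T3 -> [4 3 4 1 0]
3. fire T3 -> [5 3 4 1 0]
4. fire T1 -> [3 5 4 4 0]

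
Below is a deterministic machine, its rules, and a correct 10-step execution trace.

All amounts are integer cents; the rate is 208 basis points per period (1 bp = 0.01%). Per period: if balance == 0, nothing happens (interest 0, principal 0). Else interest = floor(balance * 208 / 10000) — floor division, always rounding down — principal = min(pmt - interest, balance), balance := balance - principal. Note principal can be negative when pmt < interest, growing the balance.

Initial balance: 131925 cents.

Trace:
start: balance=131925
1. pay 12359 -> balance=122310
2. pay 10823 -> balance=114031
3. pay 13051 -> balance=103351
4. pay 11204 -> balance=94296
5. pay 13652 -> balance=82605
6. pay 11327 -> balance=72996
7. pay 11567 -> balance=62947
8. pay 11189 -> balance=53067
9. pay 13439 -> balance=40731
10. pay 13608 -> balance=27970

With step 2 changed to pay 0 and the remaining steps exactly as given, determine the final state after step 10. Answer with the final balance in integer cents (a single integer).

40729

(re-executing from step 2 with the substitution; state before step 2: balance=122310)
2. pay 0 -> balance=124854
3. pay 13051 -> balance=114399
4. pay 11204 -> balance=105574
5. pay 13652 -> balance=94117
6. pay 11327 -> balance=84747
7. pay 11567 -> balance=74942
8. pay 11189 -> balance=65311
9. pay 13439 -> balance=53230
10. pay 13608 -> balance=40729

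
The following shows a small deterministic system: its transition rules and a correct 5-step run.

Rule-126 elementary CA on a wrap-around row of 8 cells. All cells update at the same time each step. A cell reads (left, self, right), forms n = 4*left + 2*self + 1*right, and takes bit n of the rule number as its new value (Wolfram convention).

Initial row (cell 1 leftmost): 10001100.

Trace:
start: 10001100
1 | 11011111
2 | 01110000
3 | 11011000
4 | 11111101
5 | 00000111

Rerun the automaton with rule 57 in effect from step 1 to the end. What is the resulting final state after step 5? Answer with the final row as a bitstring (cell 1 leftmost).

10101010

(re-executing steps 1..5 under rule 57; state before step 1: 10001100)
1 | 01101010
2 | 01010101
3 | 10101010
4 | 01010101
5 | 10101010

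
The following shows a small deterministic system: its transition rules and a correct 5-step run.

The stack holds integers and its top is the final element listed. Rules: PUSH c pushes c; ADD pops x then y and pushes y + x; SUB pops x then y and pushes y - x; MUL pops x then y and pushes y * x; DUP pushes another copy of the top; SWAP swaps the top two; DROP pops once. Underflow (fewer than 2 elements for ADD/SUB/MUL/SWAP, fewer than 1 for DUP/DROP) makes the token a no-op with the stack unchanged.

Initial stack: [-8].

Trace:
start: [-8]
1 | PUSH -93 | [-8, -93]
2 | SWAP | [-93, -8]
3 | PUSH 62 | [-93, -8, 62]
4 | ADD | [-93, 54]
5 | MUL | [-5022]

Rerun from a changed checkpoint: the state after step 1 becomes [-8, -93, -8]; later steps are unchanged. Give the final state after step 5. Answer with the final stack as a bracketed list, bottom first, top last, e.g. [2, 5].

state after step 1 := [-8, -93, -8]
2 | SWAP | [-8, -8, -93]
3 | PUSH 62 | [-8, -8, -93, 62]
4 | ADD | [-8, -8, -31]
5 | MUL | [-8, 248]

[-8, 248]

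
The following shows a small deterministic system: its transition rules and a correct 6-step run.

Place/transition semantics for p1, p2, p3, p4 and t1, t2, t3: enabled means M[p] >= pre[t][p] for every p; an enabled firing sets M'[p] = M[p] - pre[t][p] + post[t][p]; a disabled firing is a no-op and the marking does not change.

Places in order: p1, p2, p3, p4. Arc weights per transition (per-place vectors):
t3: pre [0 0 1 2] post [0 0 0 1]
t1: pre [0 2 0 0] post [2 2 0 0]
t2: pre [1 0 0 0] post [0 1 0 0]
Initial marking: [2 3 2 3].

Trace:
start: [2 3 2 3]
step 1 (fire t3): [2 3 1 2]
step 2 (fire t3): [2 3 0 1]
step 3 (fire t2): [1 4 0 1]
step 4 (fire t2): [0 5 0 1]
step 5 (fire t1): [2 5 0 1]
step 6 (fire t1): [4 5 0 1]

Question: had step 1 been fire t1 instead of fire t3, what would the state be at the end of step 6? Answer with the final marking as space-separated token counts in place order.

(re-executing from step 1 with the substitution; state before step 1: [2 3 2 3])
step 1 (fire t1): [4 3 2 3]
step 2 (fire t3): [4 3 1 2]
step 3 (fire t2): [3 4 1 2]
step 4 (fire t2): [2 5 1 2]
step 5 (fire t1): [4 5 1 2]
step 6 (fire t1): [6 5 1 2]

6 5 1 2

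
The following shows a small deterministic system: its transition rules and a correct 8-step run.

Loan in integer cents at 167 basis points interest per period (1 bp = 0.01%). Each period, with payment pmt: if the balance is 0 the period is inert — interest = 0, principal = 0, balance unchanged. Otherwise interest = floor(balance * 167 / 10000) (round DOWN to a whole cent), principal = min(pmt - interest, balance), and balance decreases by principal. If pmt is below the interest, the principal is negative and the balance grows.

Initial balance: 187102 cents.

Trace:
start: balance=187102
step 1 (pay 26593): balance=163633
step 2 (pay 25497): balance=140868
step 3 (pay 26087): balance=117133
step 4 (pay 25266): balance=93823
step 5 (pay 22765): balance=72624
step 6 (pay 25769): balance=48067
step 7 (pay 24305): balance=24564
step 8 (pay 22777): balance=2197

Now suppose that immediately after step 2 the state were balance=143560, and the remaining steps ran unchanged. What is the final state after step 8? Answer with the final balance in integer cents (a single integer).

5171

state after step 2 := balance=143560
step 3 (pay 26087): balance=119870
step 4 (pay 25266): balance=96605
step 5 (pay 22765): balance=75453
step 6 (pay 25769): balance=50944
step 7 (pay 24305): balance=27489
step 8 (pay 22777): balance=5171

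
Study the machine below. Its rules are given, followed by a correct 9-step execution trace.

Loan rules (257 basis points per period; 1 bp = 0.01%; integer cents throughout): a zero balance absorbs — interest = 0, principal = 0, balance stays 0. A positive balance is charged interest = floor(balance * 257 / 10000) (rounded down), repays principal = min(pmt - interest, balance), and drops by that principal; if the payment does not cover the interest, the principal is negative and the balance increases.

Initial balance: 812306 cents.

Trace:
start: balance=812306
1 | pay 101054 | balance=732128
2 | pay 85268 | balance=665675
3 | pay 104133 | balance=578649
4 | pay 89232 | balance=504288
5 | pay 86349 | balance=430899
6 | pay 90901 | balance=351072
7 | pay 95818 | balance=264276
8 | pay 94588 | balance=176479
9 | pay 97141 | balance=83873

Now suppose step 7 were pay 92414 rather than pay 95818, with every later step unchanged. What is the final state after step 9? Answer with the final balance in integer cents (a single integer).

(re-executing from step 7 with the substitution; state before step 7: balance=351072)
7 | pay 92414 | balance=267680
8 | pay 94588 | balance=179971
9 | pay 97141 | balance=87455

87455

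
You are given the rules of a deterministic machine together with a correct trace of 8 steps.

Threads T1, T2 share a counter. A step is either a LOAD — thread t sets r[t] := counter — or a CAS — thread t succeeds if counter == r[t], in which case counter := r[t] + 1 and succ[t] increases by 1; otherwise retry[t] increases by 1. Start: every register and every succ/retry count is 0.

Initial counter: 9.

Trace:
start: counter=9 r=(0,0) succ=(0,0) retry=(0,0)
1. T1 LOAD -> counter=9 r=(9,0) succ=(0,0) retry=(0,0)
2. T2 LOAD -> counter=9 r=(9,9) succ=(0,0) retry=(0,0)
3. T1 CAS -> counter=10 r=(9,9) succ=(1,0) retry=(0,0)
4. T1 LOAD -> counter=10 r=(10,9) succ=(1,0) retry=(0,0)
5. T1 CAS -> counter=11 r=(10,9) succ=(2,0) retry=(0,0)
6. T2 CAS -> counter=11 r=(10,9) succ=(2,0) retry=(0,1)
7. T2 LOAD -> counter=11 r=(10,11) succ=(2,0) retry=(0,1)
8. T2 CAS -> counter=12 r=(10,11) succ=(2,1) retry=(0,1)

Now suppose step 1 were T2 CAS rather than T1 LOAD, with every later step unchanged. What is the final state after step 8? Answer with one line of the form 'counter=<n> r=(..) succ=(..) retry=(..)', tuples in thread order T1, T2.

(re-executing from step 1 with the substitution; state before step 1: counter=9 r=(0,0) succ=(0,0) retry=(0,0))
1. T2 CAS -> counter=9 r=(0,0) succ=(0,0) retry=(0,1)
2. T2 LOAD -> counter=9 r=(0,9) succ=(0,0) retry=(0,1)
3. T1 CAS -> counter=9 r=(0,9) succ=(0,0) retry=(1,1)
4. T1 LOAD -> counter=9 r=(9,9) succ=(0,0) retry=(1,1)
5. T1 CAS -> counter=10 r=(9,9) succ=(1,0) retry=(1,1)
6. T2 CAS -> counter=10 r=(9,9) succ=(1,0) retry=(1,2)
7. T2 LOAD -> counter=10 r=(9,10) succ=(1,0) retry=(1,2)
8. T2 CAS -> counter=11 r=(9,10) succ=(1,1) retry=(1,2)

counter=11 r=(9,10) succ=(1,1) retry=(1,2)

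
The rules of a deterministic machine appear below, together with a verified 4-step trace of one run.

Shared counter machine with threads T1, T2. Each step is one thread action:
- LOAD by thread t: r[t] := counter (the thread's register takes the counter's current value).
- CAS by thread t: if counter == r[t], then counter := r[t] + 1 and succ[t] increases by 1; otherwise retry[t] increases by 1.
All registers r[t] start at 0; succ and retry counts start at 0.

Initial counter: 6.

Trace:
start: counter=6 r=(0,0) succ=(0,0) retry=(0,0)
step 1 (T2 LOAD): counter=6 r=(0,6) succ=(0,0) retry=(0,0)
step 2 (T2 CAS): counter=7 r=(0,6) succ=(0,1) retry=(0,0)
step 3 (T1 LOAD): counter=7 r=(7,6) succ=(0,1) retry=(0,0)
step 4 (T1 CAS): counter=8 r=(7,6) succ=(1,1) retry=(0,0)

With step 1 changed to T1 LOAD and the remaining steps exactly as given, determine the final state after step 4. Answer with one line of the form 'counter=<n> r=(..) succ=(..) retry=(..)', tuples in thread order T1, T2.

(re-executing from step 1 with the substitution; state before step 1: counter=6 r=(0,0) succ=(0,0) retry=(0,0))
step 1 (T1 LOAD): counter=6 r=(6,0) succ=(0,0) retry=(0,0)
step 2 (T2 CAS): counter=6 r=(6,0) succ=(0,0) retry=(0,1)
step 3 (T1 LOAD): counter=6 r=(6,0) succ=(0,0) retry=(0,1)
step 4 (T1 CAS): counter=7 r=(6,0) succ=(1,0) retry=(0,1)

counter=7 r=(6,0) succ=(1,0) retry=(0,1)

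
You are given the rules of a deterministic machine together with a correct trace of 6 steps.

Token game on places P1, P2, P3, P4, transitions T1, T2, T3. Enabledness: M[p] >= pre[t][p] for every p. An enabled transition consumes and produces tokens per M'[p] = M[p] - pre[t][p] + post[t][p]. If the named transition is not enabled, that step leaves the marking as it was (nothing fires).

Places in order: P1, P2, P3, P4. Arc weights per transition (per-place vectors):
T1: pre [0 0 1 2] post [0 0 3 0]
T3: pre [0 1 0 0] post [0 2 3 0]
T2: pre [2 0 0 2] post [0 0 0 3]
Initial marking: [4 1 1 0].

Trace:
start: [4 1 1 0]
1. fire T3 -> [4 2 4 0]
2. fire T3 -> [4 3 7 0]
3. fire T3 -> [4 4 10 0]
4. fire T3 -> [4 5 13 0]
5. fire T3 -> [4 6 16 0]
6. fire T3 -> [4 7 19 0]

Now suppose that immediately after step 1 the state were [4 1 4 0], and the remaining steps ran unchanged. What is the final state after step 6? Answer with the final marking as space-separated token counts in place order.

state after step 1 := [4 1 4 0]
2. fire T3 -> [4 2 7 0]
3. fire T3 -> [4 3 10 0]
4. fire T3 -> [4 4 13 0]
5. fire T3 -> [4 5 16 0]
6. fire T3 -> [4 6 19 0]

4 6 19 0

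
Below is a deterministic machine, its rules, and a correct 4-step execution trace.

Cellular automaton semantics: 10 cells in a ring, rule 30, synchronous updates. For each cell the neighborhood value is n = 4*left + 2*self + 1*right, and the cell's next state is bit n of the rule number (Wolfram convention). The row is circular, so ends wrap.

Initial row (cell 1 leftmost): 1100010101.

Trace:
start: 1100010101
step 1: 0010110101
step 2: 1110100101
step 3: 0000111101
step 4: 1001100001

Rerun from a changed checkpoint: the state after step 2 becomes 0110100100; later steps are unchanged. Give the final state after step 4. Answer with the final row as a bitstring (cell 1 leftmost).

1011100000

state after step 2 := 0110100100
step 3: 1100111110
step 4: 1011100000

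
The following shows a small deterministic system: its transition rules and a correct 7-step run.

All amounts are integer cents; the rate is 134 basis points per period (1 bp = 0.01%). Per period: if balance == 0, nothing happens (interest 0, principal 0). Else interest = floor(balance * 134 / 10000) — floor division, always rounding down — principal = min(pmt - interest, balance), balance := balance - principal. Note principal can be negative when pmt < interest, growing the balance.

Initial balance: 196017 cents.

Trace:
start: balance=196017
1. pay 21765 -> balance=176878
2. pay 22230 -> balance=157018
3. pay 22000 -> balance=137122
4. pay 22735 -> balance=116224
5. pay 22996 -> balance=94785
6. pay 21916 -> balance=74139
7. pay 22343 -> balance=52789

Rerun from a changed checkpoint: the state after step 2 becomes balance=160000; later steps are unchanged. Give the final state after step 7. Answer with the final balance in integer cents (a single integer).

state after step 2 := balance=160000
3. pay 22000 -> balance=140144
4. pay 22735 -> balance=119286
5. pay 22996 -> balance=97888
6. pay 21916 -> balance=77283
7. pay 22343 -> balance=55975

55975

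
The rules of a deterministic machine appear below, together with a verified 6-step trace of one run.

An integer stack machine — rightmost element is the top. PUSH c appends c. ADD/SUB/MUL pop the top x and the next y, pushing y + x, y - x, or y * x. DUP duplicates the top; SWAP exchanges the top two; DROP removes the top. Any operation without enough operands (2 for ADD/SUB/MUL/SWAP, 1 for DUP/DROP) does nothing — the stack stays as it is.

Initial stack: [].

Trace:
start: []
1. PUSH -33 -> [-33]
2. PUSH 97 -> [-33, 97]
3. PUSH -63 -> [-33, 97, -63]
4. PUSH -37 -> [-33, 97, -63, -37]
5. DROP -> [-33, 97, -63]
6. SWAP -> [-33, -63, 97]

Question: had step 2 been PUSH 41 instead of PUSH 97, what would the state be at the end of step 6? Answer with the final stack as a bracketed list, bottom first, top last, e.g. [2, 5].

[-33, -63, 41]

(re-executing from step 2 with the substitution; state before step 2: [-33])
2. PUSH 41 -> [-33, 41]
3. PUSH -63 -> [-33, 41, -63]
4. PUSH -37 -> [-33, 41, -63, -37]
5. DROP -> [-33, 41, -63]
6. SWAP -> [-33, -63, 41]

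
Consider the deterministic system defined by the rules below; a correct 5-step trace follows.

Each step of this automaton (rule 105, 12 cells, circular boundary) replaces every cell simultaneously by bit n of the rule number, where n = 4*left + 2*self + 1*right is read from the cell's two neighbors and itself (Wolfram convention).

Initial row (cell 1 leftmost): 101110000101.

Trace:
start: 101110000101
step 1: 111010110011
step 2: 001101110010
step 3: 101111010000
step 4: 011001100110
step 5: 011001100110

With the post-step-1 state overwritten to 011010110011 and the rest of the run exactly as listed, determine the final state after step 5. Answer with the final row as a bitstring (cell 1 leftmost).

111011101110

state after step 1 := 011010110011
step 2: 111101110011
step 3: 000111010010
step 4: 110101100000
step 5: 111011101110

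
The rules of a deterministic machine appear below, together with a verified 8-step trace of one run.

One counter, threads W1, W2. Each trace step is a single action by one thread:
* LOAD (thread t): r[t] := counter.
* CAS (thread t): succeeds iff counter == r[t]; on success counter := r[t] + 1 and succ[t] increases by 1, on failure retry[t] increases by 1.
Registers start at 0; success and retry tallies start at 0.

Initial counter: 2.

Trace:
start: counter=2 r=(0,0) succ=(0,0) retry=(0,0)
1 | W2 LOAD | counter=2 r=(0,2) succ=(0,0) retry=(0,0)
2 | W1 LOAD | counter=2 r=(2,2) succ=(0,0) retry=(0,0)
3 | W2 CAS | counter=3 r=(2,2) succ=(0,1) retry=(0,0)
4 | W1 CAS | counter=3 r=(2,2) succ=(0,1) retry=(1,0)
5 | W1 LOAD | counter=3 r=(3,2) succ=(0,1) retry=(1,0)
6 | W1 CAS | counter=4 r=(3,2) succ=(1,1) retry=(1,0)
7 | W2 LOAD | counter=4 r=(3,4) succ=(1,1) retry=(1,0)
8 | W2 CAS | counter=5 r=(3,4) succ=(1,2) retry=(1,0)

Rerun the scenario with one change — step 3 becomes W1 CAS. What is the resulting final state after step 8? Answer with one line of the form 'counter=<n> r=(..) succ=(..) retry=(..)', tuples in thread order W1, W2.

counter=5 r=(3,4) succ=(2,1) retry=(1,0)

(re-executing from step 3 with the substitution; state before step 3: counter=2 r=(2,2) succ=(0,0) retry=(0,0))
3 | W1 CAS | counter=3 r=(2,2) succ=(1,0) retry=(0,0)
4 | W1 CAS | counter=3 r=(2,2) succ=(1,0) retry=(1,0)
5 | W1 LOAD | counter=3 r=(3,2) succ=(1,0) retry=(1,0)
6 | W1 CAS | counter=4 r=(3,2) succ=(2,0) retry=(1,0)
7 | W2 LOAD | counter=4 r=(3,4) succ=(2,0) retry=(1,0)
8 | W2 CAS | counter=5 r=(3,4) succ=(2,1) retry=(1,0)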